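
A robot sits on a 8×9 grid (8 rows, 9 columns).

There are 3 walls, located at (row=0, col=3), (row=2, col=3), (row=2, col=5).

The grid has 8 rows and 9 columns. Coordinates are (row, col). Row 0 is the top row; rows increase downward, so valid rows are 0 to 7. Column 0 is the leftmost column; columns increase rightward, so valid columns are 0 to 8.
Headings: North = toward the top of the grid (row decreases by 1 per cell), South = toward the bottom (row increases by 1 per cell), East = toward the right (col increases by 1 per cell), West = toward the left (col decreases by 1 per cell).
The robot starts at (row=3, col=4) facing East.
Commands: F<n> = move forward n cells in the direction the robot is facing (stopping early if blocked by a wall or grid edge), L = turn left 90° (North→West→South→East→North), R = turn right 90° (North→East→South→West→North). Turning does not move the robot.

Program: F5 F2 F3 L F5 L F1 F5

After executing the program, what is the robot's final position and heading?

Answer: Final position: (row=0, col=4), facing West

Derivation:
Start: (row=3, col=4), facing East
  F5: move forward 4/5 (blocked), now at (row=3, col=8)
  F2: move forward 0/2 (blocked), now at (row=3, col=8)
  F3: move forward 0/3 (blocked), now at (row=3, col=8)
  L: turn left, now facing North
  F5: move forward 3/5 (blocked), now at (row=0, col=8)
  L: turn left, now facing West
  F1: move forward 1, now at (row=0, col=7)
  F5: move forward 3/5 (blocked), now at (row=0, col=4)
Final: (row=0, col=4), facing West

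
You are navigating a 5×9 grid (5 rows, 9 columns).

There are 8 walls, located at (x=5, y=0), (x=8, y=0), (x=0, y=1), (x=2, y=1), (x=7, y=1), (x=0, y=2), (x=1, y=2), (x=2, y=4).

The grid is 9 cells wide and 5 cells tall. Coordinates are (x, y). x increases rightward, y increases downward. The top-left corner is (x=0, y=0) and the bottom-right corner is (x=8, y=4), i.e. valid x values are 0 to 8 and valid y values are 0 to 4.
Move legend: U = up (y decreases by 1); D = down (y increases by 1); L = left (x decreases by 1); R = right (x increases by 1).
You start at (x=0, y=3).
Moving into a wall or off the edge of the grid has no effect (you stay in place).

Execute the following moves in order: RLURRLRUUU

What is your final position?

Start: (x=0, y=3)
  R (right): (x=0, y=3) -> (x=1, y=3)
  L (left): (x=1, y=3) -> (x=0, y=3)
  U (up): blocked, stay at (x=0, y=3)
  R (right): (x=0, y=3) -> (x=1, y=3)
  R (right): (x=1, y=3) -> (x=2, y=3)
  L (left): (x=2, y=3) -> (x=1, y=3)
  R (right): (x=1, y=3) -> (x=2, y=3)
  U (up): (x=2, y=3) -> (x=2, y=2)
  U (up): blocked, stay at (x=2, y=2)
  U (up): blocked, stay at (x=2, y=2)
Final: (x=2, y=2)

Answer: Final position: (x=2, y=2)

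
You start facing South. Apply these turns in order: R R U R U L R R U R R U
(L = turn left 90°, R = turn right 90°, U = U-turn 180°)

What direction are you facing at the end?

Start: South
  R (right (90° clockwise)) -> West
  R (right (90° clockwise)) -> North
  U (U-turn (180°)) -> South
  R (right (90° clockwise)) -> West
  U (U-turn (180°)) -> East
  L (left (90° counter-clockwise)) -> North
  R (right (90° clockwise)) -> East
  R (right (90° clockwise)) -> South
  U (U-turn (180°)) -> North
  R (right (90° clockwise)) -> East
  R (right (90° clockwise)) -> South
  U (U-turn (180°)) -> North
Final: North

Answer: Final heading: North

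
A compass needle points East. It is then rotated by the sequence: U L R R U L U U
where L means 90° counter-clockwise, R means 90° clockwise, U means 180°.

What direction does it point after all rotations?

Answer: Final heading: East

Derivation:
Start: East
  U (U-turn (180°)) -> West
  L (left (90° counter-clockwise)) -> South
  R (right (90° clockwise)) -> West
  R (right (90° clockwise)) -> North
  U (U-turn (180°)) -> South
  L (left (90° counter-clockwise)) -> East
  U (U-turn (180°)) -> West
  U (U-turn (180°)) -> East
Final: East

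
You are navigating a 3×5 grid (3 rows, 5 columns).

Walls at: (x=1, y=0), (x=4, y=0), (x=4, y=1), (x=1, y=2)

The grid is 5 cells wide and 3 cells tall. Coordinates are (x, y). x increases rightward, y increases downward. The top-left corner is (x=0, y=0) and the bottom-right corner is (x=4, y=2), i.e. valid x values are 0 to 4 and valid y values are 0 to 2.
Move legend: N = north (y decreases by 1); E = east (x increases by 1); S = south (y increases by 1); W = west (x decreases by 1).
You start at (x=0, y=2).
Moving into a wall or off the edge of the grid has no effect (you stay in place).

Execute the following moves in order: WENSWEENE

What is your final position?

Start: (x=0, y=2)
  W (west): blocked, stay at (x=0, y=2)
  E (east): blocked, stay at (x=0, y=2)
  N (north): (x=0, y=2) -> (x=0, y=1)
  S (south): (x=0, y=1) -> (x=0, y=2)
  W (west): blocked, stay at (x=0, y=2)
  E (east): blocked, stay at (x=0, y=2)
  E (east): blocked, stay at (x=0, y=2)
  N (north): (x=0, y=2) -> (x=0, y=1)
  E (east): (x=0, y=1) -> (x=1, y=1)
Final: (x=1, y=1)

Answer: Final position: (x=1, y=1)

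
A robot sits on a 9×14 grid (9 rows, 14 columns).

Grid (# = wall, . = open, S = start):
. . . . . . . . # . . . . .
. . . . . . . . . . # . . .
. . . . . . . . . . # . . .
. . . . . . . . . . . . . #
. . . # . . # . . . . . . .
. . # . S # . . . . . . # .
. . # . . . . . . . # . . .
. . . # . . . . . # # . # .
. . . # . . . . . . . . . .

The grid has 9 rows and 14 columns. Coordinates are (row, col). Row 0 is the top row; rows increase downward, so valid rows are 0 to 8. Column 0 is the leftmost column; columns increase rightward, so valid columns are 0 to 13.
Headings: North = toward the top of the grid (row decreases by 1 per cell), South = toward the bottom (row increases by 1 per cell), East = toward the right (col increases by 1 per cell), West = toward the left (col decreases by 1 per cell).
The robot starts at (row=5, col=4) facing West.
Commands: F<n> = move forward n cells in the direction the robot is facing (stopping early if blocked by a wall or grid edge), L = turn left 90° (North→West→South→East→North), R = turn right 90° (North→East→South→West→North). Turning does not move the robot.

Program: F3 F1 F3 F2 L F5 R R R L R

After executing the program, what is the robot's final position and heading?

Answer: Final position: (row=6, col=3), facing East

Derivation:
Start: (row=5, col=4), facing West
  F3: move forward 1/3 (blocked), now at (row=5, col=3)
  F1: move forward 0/1 (blocked), now at (row=5, col=3)
  F3: move forward 0/3 (blocked), now at (row=5, col=3)
  F2: move forward 0/2 (blocked), now at (row=5, col=3)
  L: turn left, now facing South
  F5: move forward 1/5 (blocked), now at (row=6, col=3)
  R: turn right, now facing West
  R: turn right, now facing North
  R: turn right, now facing East
  L: turn left, now facing North
  R: turn right, now facing East
Final: (row=6, col=3), facing East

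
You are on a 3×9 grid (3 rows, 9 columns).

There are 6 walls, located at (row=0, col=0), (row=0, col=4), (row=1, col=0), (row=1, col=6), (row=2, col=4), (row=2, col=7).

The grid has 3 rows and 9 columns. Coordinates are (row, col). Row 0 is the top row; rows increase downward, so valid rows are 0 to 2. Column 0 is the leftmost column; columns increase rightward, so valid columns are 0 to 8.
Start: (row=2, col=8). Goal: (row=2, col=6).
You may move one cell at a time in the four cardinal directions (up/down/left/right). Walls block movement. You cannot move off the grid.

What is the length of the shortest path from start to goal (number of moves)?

Answer: Shortest path length: 8

Derivation:
BFS from (row=2, col=8) until reaching (row=2, col=6):
  Distance 0: (row=2, col=8)
  Distance 1: (row=1, col=8)
  Distance 2: (row=0, col=8), (row=1, col=7)
  Distance 3: (row=0, col=7)
  Distance 4: (row=0, col=6)
  Distance 5: (row=0, col=5)
  Distance 6: (row=1, col=5)
  Distance 7: (row=1, col=4), (row=2, col=5)
  Distance 8: (row=1, col=3), (row=2, col=6)  <- goal reached here
One shortest path (8 moves): (row=2, col=8) -> (row=1, col=8) -> (row=1, col=7) -> (row=0, col=7) -> (row=0, col=6) -> (row=0, col=5) -> (row=1, col=5) -> (row=2, col=5) -> (row=2, col=6)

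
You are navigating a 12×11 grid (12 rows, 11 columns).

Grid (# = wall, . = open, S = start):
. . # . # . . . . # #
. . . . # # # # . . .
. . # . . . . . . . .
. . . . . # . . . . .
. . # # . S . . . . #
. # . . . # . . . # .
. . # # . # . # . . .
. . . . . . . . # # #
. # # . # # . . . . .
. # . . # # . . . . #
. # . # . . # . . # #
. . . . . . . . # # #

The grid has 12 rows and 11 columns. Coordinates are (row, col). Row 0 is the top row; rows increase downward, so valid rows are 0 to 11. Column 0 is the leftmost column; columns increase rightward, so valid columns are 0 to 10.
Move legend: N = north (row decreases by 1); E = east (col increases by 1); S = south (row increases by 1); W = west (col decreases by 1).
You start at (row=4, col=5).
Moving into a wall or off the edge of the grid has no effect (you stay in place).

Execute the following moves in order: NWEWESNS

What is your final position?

Answer: Final position: (row=4, col=5)

Derivation:
Start: (row=4, col=5)
  N (north): blocked, stay at (row=4, col=5)
  W (west): (row=4, col=5) -> (row=4, col=4)
  E (east): (row=4, col=4) -> (row=4, col=5)
  W (west): (row=4, col=5) -> (row=4, col=4)
  E (east): (row=4, col=4) -> (row=4, col=5)
  S (south): blocked, stay at (row=4, col=5)
  N (north): blocked, stay at (row=4, col=5)
  S (south): blocked, stay at (row=4, col=5)
Final: (row=4, col=5)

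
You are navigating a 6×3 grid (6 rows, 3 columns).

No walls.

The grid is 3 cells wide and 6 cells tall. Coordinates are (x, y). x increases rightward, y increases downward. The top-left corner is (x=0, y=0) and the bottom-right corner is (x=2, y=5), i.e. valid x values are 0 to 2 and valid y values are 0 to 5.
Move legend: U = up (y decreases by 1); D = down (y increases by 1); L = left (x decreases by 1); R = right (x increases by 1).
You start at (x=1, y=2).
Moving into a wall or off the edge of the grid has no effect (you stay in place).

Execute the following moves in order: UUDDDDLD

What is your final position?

Start: (x=1, y=2)
  U (up): (x=1, y=2) -> (x=1, y=1)
  U (up): (x=1, y=1) -> (x=1, y=0)
  D (down): (x=1, y=0) -> (x=1, y=1)
  D (down): (x=1, y=1) -> (x=1, y=2)
  D (down): (x=1, y=2) -> (x=1, y=3)
  D (down): (x=1, y=3) -> (x=1, y=4)
  L (left): (x=1, y=4) -> (x=0, y=4)
  D (down): (x=0, y=4) -> (x=0, y=5)
Final: (x=0, y=5)

Answer: Final position: (x=0, y=5)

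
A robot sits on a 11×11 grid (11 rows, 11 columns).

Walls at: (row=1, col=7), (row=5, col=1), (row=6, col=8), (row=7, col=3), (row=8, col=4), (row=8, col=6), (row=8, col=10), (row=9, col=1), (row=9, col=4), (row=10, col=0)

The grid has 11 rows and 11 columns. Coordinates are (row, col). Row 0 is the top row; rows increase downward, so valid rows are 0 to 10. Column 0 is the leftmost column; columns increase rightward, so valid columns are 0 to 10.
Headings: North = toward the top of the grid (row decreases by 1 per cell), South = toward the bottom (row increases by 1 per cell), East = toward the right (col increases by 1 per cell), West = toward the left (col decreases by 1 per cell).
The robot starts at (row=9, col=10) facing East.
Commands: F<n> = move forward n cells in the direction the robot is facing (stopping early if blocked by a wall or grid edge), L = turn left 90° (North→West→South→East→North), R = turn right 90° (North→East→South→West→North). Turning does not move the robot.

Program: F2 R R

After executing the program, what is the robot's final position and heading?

Start: (row=9, col=10), facing East
  F2: move forward 0/2 (blocked), now at (row=9, col=10)
  R: turn right, now facing South
  R: turn right, now facing West
Final: (row=9, col=10), facing West

Answer: Final position: (row=9, col=10), facing West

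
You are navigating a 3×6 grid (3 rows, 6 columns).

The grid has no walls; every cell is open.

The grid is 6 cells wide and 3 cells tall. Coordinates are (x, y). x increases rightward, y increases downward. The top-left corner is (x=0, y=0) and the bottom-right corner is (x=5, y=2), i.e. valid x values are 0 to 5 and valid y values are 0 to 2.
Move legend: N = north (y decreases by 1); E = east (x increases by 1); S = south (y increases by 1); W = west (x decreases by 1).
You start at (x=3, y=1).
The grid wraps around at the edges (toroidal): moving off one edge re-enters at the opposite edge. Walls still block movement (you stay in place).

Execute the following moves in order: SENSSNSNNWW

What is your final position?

Start: (x=3, y=1)
  S (south): (x=3, y=1) -> (x=3, y=2)
  E (east): (x=3, y=2) -> (x=4, y=2)
  N (north): (x=4, y=2) -> (x=4, y=1)
  S (south): (x=4, y=1) -> (x=4, y=2)
  S (south): (x=4, y=2) -> (x=4, y=0)
  N (north): (x=4, y=0) -> (x=4, y=2)
  S (south): (x=4, y=2) -> (x=4, y=0)
  N (north): (x=4, y=0) -> (x=4, y=2)
  N (north): (x=4, y=2) -> (x=4, y=1)
  W (west): (x=4, y=1) -> (x=3, y=1)
  W (west): (x=3, y=1) -> (x=2, y=1)
Final: (x=2, y=1)

Answer: Final position: (x=2, y=1)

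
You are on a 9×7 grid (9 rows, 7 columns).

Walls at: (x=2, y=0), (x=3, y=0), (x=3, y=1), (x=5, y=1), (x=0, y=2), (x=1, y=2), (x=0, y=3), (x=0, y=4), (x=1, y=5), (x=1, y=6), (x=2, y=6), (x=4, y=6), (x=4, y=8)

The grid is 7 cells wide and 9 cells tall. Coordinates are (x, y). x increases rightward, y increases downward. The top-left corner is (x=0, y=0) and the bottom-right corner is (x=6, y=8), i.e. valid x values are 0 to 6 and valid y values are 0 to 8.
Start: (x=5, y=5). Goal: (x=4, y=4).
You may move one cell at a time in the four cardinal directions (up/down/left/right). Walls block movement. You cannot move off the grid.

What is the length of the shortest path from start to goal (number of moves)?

Answer: Shortest path length: 2

Derivation:
BFS from (x=5, y=5) until reaching (x=4, y=4):
  Distance 0: (x=5, y=5)
  Distance 1: (x=5, y=4), (x=4, y=5), (x=6, y=5), (x=5, y=6)
  Distance 2: (x=5, y=3), (x=4, y=4), (x=6, y=4), (x=3, y=5), (x=6, y=6), (x=5, y=7)  <- goal reached here
One shortest path (2 moves): (x=5, y=5) -> (x=4, y=5) -> (x=4, y=4)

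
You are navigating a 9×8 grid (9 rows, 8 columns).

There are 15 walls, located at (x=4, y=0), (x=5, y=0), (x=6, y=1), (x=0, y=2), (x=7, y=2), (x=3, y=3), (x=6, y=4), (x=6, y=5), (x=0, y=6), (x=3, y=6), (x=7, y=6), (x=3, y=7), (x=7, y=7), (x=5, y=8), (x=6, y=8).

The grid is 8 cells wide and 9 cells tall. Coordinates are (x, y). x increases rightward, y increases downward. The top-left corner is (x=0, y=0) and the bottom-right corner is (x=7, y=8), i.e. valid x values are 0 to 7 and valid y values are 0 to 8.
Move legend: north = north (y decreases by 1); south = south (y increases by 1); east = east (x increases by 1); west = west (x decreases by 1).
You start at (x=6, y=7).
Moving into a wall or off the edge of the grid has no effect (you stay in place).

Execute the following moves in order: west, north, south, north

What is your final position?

Answer: Final position: (x=5, y=6)

Derivation:
Start: (x=6, y=7)
  west (west): (x=6, y=7) -> (x=5, y=7)
  north (north): (x=5, y=7) -> (x=5, y=6)
  south (south): (x=5, y=6) -> (x=5, y=7)
  north (north): (x=5, y=7) -> (x=5, y=6)
Final: (x=5, y=6)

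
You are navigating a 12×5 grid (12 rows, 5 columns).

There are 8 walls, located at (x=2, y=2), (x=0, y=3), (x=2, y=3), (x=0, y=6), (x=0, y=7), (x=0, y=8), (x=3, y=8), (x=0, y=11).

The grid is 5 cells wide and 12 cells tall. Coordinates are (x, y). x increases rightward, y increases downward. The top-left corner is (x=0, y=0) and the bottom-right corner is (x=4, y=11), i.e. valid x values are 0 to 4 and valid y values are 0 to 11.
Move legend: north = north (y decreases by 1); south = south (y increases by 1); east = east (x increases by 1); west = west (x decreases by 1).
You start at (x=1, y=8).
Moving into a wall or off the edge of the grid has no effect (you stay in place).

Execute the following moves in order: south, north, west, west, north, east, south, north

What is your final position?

Start: (x=1, y=8)
  south (south): (x=1, y=8) -> (x=1, y=9)
  north (north): (x=1, y=9) -> (x=1, y=8)
  west (west): blocked, stay at (x=1, y=8)
  west (west): blocked, stay at (x=1, y=8)
  north (north): (x=1, y=8) -> (x=1, y=7)
  east (east): (x=1, y=7) -> (x=2, y=7)
  south (south): (x=2, y=7) -> (x=2, y=8)
  north (north): (x=2, y=8) -> (x=2, y=7)
Final: (x=2, y=7)

Answer: Final position: (x=2, y=7)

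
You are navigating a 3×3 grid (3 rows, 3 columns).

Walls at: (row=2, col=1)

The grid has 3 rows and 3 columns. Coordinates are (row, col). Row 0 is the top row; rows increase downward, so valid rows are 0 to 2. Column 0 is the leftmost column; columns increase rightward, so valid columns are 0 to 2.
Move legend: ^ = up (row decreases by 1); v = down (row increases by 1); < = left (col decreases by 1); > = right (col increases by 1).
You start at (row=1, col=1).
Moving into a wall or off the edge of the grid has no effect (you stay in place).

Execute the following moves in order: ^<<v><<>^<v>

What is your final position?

Start: (row=1, col=1)
  ^ (up): (row=1, col=1) -> (row=0, col=1)
  < (left): (row=0, col=1) -> (row=0, col=0)
  < (left): blocked, stay at (row=0, col=0)
  v (down): (row=0, col=0) -> (row=1, col=0)
  > (right): (row=1, col=0) -> (row=1, col=1)
  < (left): (row=1, col=1) -> (row=1, col=0)
  < (left): blocked, stay at (row=1, col=0)
  > (right): (row=1, col=0) -> (row=1, col=1)
  ^ (up): (row=1, col=1) -> (row=0, col=1)
  < (left): (row=0, col=1) -> (row=0, col=0)
  v (down): (row=0, col=0) -> (row=1, col=0)
  > (right): (row=1, col=0) -> (row=1, col=1)
Final: (row=1, col=1)

Answer: Final position: (row=1, col=1)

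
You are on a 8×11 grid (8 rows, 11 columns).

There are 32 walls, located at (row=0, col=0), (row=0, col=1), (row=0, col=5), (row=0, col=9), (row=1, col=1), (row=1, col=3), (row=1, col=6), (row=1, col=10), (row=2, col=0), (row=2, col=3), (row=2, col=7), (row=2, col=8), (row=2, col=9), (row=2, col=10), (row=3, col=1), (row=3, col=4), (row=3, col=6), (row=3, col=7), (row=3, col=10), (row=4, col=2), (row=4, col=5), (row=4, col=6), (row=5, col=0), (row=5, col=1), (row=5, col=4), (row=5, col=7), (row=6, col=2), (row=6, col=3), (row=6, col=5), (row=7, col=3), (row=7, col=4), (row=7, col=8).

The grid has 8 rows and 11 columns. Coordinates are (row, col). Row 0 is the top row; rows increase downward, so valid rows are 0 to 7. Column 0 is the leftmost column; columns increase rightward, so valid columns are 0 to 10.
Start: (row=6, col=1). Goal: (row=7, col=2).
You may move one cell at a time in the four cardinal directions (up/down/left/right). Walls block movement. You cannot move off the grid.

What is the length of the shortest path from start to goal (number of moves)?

BFS from (row=6, col=1) until reaching (row=7, col=2):
  Distance 0: (row=6, col=1)
  Distance 1: (row=6, col=0), (row=7, col=1)
  Distance 2: (row=7, col=0), (row=7, col=2)  <- goal reached here
One shortest path (2 moves): (row=6, col=1) -> (row=7, col=1) -> (row=7, col=2)

Answer: Shortest path length: 2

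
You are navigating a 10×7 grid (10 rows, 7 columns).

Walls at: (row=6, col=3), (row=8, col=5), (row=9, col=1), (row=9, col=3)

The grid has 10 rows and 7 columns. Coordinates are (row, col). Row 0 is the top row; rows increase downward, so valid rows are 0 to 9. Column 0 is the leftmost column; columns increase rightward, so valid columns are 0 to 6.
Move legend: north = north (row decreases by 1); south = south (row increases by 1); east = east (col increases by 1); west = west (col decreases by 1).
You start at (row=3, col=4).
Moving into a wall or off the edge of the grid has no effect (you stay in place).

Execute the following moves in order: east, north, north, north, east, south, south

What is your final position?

Answer: Final position: (row=2, col=6)

Derivation:
Start: (row=3, col=4)
  east (east): (row=3, col=4) -> (row=3, col=5)
  north (north): (row=3, col=5) -> (row=2, col=5)
  north (north): (row=2, col=5) -> (row=1, col=5)
  north (north): (row=1, col=5) -> (row=0, col=5)
  east (east): (row=0, col=5) -> (row=0, col=6)
  south (south): (row=0, col=6) -> (row=1, col=6)
  south (south): (row=1, col=6) -> (row=2, col=6)
Final: (row=2, col=6)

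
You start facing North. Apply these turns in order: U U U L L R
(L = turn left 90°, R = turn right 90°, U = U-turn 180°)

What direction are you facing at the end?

Answer: Final heading: East

Derivation:
Start: North
  U (U-turn (180°)) -> South
  U (U-turn (180°)) -> North
  U (U-turn (180°)) -> South
  L (left (90° counter-clockwise)) -> East
  L (left (90° counter-clockwise)) -> North
  R (right (90° clockwise)) -> East
Final: East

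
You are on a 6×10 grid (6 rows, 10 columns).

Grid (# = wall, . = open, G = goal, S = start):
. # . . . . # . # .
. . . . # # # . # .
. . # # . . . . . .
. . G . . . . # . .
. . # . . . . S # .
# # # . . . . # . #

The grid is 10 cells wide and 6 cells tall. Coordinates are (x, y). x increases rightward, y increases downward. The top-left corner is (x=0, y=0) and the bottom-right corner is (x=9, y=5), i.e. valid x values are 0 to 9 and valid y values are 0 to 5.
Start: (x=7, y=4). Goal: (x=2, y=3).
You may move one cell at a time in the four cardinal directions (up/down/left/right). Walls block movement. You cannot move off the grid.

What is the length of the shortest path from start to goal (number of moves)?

BFS from (x=7, y=4) until reaching (x=2, y=3):
  Distance 0: (x=7, y=4)
  Distance 1: (x=6, y=4)
  Distance 2: (x=6, y=3), (x=5, y=4), (x=6, y=5)
  Distance 3: (x=6, y=2), (x=5, y=3), (x=4, y=4), (x=5, y=5)
  Distance 4: (x=5, y=2), (x=7, y=2), (x=4, y=3), (x=3, y=4), (x=4, y=5)
  Distance 5: (x=7, y=1), (x=4, y=2), (x=8, y=2), (x=3, y=3), (x=3, y=5)
  Distance 6: (x=7, y=0), (x=9, y=2), (x=2, y=3), (x=8, y=3)  <- goal reached here
One shortest path (6 moves): (x=7, y=4) -> (x=6, y=4) -> (x=5, y=4) -> (x=4, y=4) -> (x=3, y=4) -> (x=3, y=3) -> (x=2, y=3)

Answer: Shortest path length: 6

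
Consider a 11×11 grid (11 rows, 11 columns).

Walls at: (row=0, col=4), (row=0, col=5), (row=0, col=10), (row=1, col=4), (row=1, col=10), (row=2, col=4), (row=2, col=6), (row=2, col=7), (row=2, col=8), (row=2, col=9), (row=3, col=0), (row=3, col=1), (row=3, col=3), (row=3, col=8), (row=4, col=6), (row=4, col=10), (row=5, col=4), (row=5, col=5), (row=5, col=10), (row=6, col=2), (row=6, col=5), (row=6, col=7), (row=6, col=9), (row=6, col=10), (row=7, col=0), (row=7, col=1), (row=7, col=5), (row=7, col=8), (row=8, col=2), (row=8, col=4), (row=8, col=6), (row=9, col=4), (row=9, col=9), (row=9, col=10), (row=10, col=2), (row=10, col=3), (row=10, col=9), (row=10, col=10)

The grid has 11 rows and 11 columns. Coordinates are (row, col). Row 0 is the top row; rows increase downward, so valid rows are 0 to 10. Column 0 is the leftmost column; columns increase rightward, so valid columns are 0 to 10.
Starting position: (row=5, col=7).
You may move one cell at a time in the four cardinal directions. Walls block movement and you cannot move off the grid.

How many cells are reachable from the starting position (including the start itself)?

BFS flood-fill from (row=5, col=7):
  Distance 0: (row=5, col=7)
  Distance 1: (row=4, col=7), (row=5, col=6), (row=5, col=8)
  Distance 2: (row=3, col=7), (row=4, col=8), (row=5, col=9), (row=6, col=6), (row=6, col=8)
  Distance 3: (row=3, col=6), (row=4, col=9), (row=7, col=6)
  Distance 4: (row=3, col=5), (row=3, col=9), (row=7, col=7)
  Distance 5: (row=2, col=5), (row=3, col=4), (row=3, col=10), (row=4, col=5), (row=8, col=7)
  Distance 6: (row=1, col=5), (row=2, col=10), (row=4, col=4), (row=8, col=8), (row=9, col=7)
  Distance 7: (row=1, col=6), (row=4, col=3), (row=8, col=9), (row=9, col=6), (row=9, col=8), (row=10, col=7)
  Distance 8: (row=0, col=6), (row=1, col=7), (row=4, col=2), (row=5, col=3), (row=7, col=9), (row=8, col=10), (row=9, col=5), (row=10, col=6), (row=10, col=8)
  Distance 9: (row=0, col=7), (row=1, col=8), (row=3, col=2), (row=4, col=1), (row=5, col=2), (row=6, col=3), (row=7, col=10), (row=8, col=5), (row=10, col=5)
  Distance 10: (row=0, col=8), (row=1, col=9), (row=2, col=2), (row=4, col=0), (row=5, col=1), (row=6, col=4), (row=7, col=3), (row=10, col=4)
  Distance 11: (row=0, col=9), (row=1, col=2), (row=2, col=1), (row=2, col=3), (row=5, col=0), (row=6, col=1), (row=7, col=2), (row=7, col=4), (row=8, col=3)
  Distance 12: (row=0, col=2), (row=1, col=1), (row=1, col=3), (row=2, col=0), (row=6, col=0), (row=9, col=3)
  Distance 13: (row=0, col=1), (row=0, col=3), (row=1, col=0), (row=9, col=2)
  Distance 14: (row=0, col=0), (row=9, col=1)
  Distance 15: (row=8, col=1), (row=9, col=0), (row=10, col=1)
  Distance 16: (row=8, col=0), (row=10, col=0)
Total reachable: 83 (grid has 83 open cells total)

Answer: Reachable cells: 83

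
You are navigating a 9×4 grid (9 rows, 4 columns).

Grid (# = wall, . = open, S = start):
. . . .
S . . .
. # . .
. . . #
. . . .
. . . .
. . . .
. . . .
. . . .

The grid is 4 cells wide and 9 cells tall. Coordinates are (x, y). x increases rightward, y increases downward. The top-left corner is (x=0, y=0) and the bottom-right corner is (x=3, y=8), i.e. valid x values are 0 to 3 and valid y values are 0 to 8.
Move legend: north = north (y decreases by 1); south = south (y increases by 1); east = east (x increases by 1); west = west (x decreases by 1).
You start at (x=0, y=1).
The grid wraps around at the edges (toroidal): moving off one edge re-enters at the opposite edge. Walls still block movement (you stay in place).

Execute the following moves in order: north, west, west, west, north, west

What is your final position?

Start: (x=0, y=1)
  north (north): (x=0, y=1) -> (x=0, y=0)
  west (west): (x=0, y=0) -> (x=3, y=0)
  west (west): (x=3, y=0) -> (x=2, y=0)
  west (west): (x=2, y=0) -> (x=1, y=0)
  north (north): (x=1, y=0) -> (x=1, y=8)
  west (west): (x=1, y=8) -> (x=0, y=8)
Final: (x=0, y=8)

Answer: Final position: (x=0, y=8)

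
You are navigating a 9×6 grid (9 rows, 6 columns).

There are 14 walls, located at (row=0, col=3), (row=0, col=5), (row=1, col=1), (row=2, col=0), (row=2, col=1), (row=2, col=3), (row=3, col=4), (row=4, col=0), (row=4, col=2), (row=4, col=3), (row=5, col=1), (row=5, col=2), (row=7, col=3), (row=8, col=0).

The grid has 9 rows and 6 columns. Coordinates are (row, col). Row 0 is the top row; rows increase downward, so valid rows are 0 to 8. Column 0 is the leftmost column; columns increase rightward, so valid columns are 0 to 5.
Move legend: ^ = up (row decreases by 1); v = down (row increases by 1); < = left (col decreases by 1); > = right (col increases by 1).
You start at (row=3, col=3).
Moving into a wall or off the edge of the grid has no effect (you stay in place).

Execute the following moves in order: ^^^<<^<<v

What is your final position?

Start: (row=3, col=3)
  [×3]^ (up): blocked, stay at (row=3, col=3)
  < (left): (row=3, col=3) -> (row=3, col=2)
  < (left): (row=3, col=2) -> (row=3, col=1)
  ^ (up): blocked, stay at (row=3, col=1)
  < (left): (row=3, col=1) -> (row=3, col=0)
  < (left): blocked, stay at (row=3, col=0)
  v (down): blocked, stay at (row=3, col=0)
Final: (row=3, col=0)

Answer: Final position: (row=3, col=0)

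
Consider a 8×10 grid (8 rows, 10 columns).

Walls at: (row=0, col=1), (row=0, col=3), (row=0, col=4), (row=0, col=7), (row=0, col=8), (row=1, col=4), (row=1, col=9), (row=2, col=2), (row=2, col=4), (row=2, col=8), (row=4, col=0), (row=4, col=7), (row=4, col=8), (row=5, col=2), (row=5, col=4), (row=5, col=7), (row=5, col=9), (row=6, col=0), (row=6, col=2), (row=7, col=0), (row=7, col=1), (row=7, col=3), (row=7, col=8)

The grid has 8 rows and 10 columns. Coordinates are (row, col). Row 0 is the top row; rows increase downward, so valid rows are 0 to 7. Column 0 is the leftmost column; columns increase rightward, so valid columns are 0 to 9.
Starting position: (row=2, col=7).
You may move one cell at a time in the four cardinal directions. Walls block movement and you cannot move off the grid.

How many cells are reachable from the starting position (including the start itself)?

Answer: Reachable cells: 55

Derivation:
BFS flood-fill from (row=2, col=7):
  Distance 0: (row=2, col=7)
  Distance 1: (row=1, col=7), (row=2, col=6), (row=3, col=7)
  Distance 2: (row=1, col=6), (row=1, col=8), (row=2, col=5), (row=3, col=6), (row=3, col=8)
  Distance 3: (row=0, col=6), (row=1, col=5), (row=3, col=5), (row=3, col=9), (row=4, col=6)
  Distance 4: (row=0, col=5), (row=2, col=9), (row=3, col=4), (row=4, col=5), (row=4, col=9), (row=5, col=6)
  Distance 5: (row=3, col=3), (row=4, col=4), (row=5, col=5), (row=6, col=6)
  Distance 6: (row=2, col=3), (row=3, col=2), (row=4, col=3), (row=6, col=5), (row=6, col=7), (row=7, col=6)
  Distance 7: (row=1, col=3), (row=3, col=1), (row=4, col=2), (row=5, col=3), (row=6, col=4), (row=6, col=8), (row=7, col=5), (row=7, col=7)
  Distance 8: (row=1, col=2), (row=2, col=1), (row=3, col=0), (row=4, col=1), (row=5, col=8), (row=6, col=3), (row=6, col=9), (row=7, col=4)
  Distance 9: (row=0, col=2), (row=1, col=1), (row=2, col=0), (row=5, col=1), (row=7, col=9)
  Distance 10: (row=1, col=0), (row=5, col=0), (row=6, col=1)
  Distance 11: (row=0, col=0)
Total reachable: 55 (grid has 57 open cells total)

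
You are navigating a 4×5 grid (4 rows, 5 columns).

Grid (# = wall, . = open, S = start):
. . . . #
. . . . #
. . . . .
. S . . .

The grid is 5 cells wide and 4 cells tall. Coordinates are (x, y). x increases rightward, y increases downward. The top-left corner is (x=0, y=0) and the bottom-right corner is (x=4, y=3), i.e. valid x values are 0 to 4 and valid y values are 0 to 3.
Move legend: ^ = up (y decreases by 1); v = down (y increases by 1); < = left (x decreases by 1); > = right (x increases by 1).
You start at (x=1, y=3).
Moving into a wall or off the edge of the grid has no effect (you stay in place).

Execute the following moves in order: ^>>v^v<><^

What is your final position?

Answer: Final position: (x=2, y=2)

Derivation:
Start: (x=1, y=3)
  ^ (up): (x=1, y=3) -> (x=1, y=2)
  > (right): (x=1, y=2) -> (x=2, y=2)
  > (right): (x=2, y=2) -> (x=3, y=2)
  v (down): (x=3, y=2) -> (x=3, y=3)
  ^ (up): (x=3, y=3) -> (x=3, y=2)
  v (down): (x=3, y=2) -> (x=3, y=3)
  < (left): (x=3, y=3) -> (x=2, y=3)
  > (right): (x=2, y=3) -> (x=3, y=3)
  < (left): (x=3, y=3) -> (x=2, y=3)
  ^ (up): (x=2, y=3) -> (x=2, y=2)
Final: (x=2, y=2)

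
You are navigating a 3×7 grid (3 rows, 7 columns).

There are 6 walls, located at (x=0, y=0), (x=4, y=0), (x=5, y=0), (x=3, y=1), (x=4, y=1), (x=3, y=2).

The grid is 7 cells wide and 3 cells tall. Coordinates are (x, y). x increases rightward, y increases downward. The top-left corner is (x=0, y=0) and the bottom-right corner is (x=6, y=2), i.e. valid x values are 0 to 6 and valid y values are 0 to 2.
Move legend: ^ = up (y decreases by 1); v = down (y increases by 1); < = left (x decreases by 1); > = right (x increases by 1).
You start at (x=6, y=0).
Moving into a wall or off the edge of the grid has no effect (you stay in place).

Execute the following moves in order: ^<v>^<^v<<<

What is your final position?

Answer: Final position: (x=5, y=1)

Derivation:
Start: (x=6, y=0)
  ^ (up): blocked, stay at (x=6, y=0)
  < (left): blocked, stay at (x=6, y=0)
  v (down): (x=6, y=0) -> (x=6, y=1)
  > (right): blocked, stay at (x=6, y=1)
  ^ (up): (x=6, y=1) -> (x=6, y=0)
  < (left): blocked, stay at (x=6, y=0)
  ^ (up): blocked, stay at (x=6, y=0)
  v (down): (x=6, y=0) -> (x=6, y=1)
  < (left): (x=6, y=1) -> (x=5, y=1)
  < (left): blocked, stay at (x=5, y=1)
  < (left): blocked, stay at (x=5, y=1)
Final: (x=5, y=1)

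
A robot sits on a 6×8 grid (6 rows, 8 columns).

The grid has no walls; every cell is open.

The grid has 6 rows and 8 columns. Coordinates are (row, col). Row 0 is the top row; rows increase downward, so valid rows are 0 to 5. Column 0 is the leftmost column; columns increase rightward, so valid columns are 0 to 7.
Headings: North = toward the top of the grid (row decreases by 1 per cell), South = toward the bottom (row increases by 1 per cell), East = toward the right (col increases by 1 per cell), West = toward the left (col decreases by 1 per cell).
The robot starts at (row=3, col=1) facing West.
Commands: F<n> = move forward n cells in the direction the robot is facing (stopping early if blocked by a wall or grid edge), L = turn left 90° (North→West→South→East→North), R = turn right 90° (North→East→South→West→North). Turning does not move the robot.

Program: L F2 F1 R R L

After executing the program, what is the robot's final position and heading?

Start: (row=3, col=1), facing West
  L: turn left, now facing South
  F2: move forward 2, now at (row=5, col=1)
  F1: move forward 0/1 (blocked), now at (row=5, col=1)
  R: turn right, now facing West
  R: turn right, now facing North
  L: turn left, now facing West
Final: (row=5, col=1), facing West

Answer: Final position: (row=5, col=1), facing West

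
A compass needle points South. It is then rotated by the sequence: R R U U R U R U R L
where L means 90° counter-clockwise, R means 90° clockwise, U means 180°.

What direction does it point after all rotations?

Answer: Final heading: South

Derivation:
Start: South
  R (right (90° clockwise)) -> West
  R (right (90° clockwise)) -> North
  U (U-turn (180°)) -> South
  U (U-turn (180°)) -> North
  R (right (90° clockwise)) -> East
  U (U-turn (180°)) -> West
  R (right (90° clockwise)) -> North
  U (U-turn (180°)) -> South
  R (right (90° clockwise)) -> West
  L (left (90° counter-clockwise)) -> South
Final: South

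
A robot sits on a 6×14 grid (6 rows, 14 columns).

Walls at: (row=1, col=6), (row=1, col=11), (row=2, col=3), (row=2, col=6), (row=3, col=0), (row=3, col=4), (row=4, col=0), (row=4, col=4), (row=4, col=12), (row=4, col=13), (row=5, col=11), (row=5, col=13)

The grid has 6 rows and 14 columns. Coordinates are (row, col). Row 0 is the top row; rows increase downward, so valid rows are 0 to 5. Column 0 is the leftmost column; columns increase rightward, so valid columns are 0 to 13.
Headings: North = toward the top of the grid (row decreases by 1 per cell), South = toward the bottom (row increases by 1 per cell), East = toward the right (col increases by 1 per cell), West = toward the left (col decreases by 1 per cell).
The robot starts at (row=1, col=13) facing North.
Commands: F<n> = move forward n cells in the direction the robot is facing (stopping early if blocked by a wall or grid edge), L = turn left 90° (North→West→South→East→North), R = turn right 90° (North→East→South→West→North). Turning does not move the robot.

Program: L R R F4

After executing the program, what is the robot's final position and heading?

Answer: Final position: (row=1, col=13), facing East

Derivation:
Start: (row=1, col=13), facing North
  L: turn left, now facing West
  R: turn right, now facing North
  R: turn right, now facing East
  F4: move forward 0/4 (blocked), now at (row=1, col=13)
Final: (row=1, col=13), facing East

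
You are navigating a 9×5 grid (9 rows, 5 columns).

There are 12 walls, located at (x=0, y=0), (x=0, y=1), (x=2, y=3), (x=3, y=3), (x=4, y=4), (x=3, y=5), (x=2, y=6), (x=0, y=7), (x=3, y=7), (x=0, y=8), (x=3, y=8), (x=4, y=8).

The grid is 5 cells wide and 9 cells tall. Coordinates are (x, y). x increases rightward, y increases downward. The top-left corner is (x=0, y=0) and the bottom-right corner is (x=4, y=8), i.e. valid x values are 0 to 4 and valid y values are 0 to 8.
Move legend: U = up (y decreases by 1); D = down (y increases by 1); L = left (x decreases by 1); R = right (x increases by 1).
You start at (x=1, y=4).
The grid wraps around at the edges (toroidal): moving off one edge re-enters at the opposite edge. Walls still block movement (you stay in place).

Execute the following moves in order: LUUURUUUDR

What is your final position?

Start: (x=1, y=4)
  L (left): (x=1, y=4) -> (x=0, y=4)
  U (up): (x=0, y=4) -> (x=0, y=3)
  U (up): (x=0, y=3) -> (x=0, y=2)
  U (up): blocked, stay at (x=0, y=2)
  R (right): (x=0, y=2) -> (x=1, y=2)
  U (up): (x=1, y=2) -> (x=1, y=1)
  U (up): (x=1, y=1) -> (x=1, y=0)
  U (up): (x=1, y=0) -> (x=1, y=8)
  D (down): (x=1, y=8) -> (x=1, y=0)
  R (right): (x=1, y=0) -> (x=2, y=0)
Final: (x=2, y=0)

Answer: Final position: (x=2, y=0)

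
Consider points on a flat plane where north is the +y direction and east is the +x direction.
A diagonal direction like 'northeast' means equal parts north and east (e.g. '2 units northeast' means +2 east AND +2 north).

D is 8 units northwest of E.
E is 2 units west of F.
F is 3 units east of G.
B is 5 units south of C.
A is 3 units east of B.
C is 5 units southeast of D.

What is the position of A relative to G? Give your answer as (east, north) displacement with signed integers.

Place G at the origin (east=0, north=0).
  F is 3 units east of G: delta (east=+3, north=+0); F at (east=3, north=0).
  E is 2 units west of F: delta (east=-2, north=+0); E at (east=1, north=0).
  D is 8 units northwest of E: delta (east=-8, north=+8); D at (east=-7, north=8).
  C is 5 units southeast of D: delta (east=+5, north=-5); C at (east=-2, north=3).
  B is 5 units south of C: delta (east=+0, north=-5); B at (east=-2, north=-2).
  A is 3 units east of B: delta (east=+3, north=+0); A at (east=1, north=-2).
Therefore A relative to G: (east=1, north=-2).

Answer: A is at (east=1, north=-2) relative to G.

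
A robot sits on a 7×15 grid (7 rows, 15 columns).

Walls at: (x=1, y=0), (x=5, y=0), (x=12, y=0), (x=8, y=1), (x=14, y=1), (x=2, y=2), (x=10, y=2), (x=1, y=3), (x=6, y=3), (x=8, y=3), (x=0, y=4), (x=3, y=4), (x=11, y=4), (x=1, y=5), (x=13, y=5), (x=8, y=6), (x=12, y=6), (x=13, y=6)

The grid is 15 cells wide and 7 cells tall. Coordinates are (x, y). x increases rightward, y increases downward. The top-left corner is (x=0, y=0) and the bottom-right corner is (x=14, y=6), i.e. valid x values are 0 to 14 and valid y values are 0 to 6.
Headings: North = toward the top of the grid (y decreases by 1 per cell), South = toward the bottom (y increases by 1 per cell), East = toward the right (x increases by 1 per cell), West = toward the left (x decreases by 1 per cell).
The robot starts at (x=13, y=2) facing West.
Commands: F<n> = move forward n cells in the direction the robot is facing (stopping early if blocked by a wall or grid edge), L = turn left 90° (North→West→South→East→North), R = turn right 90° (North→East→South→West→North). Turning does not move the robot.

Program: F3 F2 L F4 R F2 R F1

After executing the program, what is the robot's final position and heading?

Answer: Final position: (x=9, y=2), facing North

Derivation:
Start: (x=13, y=2), facing West
  F3: move forward 2/3 (blocked), now at (x=11, y=2)
  F2: move forward 0/2 (blocked), now at (x=11, y=2)
  L: turn left, now facing South
  F4: move forward 1/4 (blocked), now at (x=11, y=3)
  R: turn right, now facing West
  F2: move forward 2, now at (x=9, y=3)
  R: turn right, now facing North
  F1: move forward 1, now at (x=9, y=2)
Final: (x=9, y=2), facing North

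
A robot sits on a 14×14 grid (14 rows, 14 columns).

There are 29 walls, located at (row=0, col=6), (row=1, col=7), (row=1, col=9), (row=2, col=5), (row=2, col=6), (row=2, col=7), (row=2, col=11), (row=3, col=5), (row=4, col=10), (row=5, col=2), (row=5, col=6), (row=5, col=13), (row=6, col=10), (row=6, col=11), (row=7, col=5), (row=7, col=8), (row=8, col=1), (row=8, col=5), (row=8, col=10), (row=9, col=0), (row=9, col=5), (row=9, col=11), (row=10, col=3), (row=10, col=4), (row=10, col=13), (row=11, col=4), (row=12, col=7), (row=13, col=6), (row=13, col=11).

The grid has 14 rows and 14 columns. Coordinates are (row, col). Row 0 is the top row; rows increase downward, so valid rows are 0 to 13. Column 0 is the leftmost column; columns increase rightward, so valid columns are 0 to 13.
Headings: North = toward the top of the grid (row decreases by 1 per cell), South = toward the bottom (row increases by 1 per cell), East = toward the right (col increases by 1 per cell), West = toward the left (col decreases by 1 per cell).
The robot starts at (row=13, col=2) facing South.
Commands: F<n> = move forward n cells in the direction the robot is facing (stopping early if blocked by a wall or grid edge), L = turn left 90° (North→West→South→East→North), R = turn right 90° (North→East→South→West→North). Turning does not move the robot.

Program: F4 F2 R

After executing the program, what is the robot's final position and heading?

Start: (row=13, col=2), facing South
  F4: move forward 0/4 (blocked), now at (row=13, col=2)
  F2: move forward 0/2 (blocked), now at (row=13, col=2)
  R: turn right, now facing West
Final: (row=13, col=2), facing West

Answer: Final position: (row=13, col=2), facing West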